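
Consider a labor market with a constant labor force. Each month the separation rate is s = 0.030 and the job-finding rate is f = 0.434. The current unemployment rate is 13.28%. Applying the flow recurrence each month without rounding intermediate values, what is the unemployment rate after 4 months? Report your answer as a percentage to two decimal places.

Unemployment rate after four months ≈ 7.03%.

With a fixed labor force, u_{t+1} = u_t + s·(1−u_t) − f·u_t = u_t·(1−s−f) + s.
Here 1−s−f = 0.536 and s = 0.030.
u_1 = 0.132800 × 0.536 + 0.030 = 0.101181.
u_2 = 0.101181 × 0.536 + 0.030 = 0.084233.
u_3 = 0.084233 × 0.536 + 0.030 = 0.075149.
u_4 = 0.075149 × 0.536 + 0.030 = 0.070280.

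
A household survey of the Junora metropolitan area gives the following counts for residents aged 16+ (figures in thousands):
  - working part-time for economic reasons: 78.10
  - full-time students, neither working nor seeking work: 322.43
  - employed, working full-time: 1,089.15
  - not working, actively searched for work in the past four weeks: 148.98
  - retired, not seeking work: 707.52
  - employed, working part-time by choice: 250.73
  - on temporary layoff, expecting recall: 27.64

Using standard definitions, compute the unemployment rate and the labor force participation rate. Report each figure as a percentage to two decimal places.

Unemployment rate ≈ 11.08%; labor force participation rate ≈ 60.76%.

Employed = 78.10 + 1,089.15 + 250.73 = 1,417.98 thousand (anyone who worked, including part-time for economic reasons, counts as employed).
Unemployed = 148.98 + 27.64 = 176.62 thousand (jobless and actively searching, or on temporary layoff).
Labor force = 1,417.98 + 176.62 = 1,594.60 thousand.
Not in labor force = 322.43 + 707.52 = 1,029.95 thousand (those not working and not actively searching are outside the labor force).
Civilian working-age population = 1,594.60 + 1,029.95 = 2,624.55 thousand.
Unemployment rate = 176.62 / 1,594.60 = 11.08%.
Labor force participation rate = 1,594.60 / 2,624.55 = 60.76%.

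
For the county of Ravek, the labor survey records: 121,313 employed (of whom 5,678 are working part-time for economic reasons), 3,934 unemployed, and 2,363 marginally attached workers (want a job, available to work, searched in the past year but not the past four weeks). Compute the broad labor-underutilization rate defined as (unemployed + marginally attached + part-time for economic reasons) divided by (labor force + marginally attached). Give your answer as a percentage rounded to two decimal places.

Broad underutilization rate ≈ 9.38%.

Labor force = 121,313 + 3,934 = 125,247.
Numerator = 3,934 + 2,363 + 5,678 = 11,975.
Denominator = 125,247 + 2,363 = 127,610.
Broad rate = 11,975 / 127,610 = 9.38%.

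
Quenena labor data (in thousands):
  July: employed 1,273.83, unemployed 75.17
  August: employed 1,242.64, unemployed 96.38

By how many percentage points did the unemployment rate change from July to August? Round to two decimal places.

The unemployment rate changed by +1.63 percentage points.

July: labor force = 1,273.83 + 75.17 = 1,349.00; u = 75.17/1,349.00 = 5.57%.
August: labor force = 1,242.64 + 96.38 = 1,339.02; u = 96.38/1,339.02 = 7.20%.
Change = 7.20% − 5.57% = +1.63 pp.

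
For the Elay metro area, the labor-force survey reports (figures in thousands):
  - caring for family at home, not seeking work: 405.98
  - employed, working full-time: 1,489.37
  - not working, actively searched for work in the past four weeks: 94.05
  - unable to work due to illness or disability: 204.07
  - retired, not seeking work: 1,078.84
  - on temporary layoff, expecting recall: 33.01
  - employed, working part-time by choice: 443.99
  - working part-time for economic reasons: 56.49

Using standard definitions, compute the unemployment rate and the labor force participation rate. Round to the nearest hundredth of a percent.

Employed = 1,489.37 + 443.99 + 56.49 = 1,989.85 thousand (anyone who worked, including part-time for economic reasons, counts as employed).
Unemployed = 94.05 + 33.01 = 127.06 thousand (jobless and actively searching, or on temporary layoff).
Labor force = 1,989.85 + 127.06 = 2,116.91 thousand.
Not in labor force = 405.98 + 204.07 + 1,078.84 = 1,688.89 thousand (those not working and not actively searching are outside the labor force).
Civilian working-age population = 2,116.91 + 1,688.89 = 3,805.80 thousand.
Unemployment rate = 127.06 / 2,116.91 = 6.00%.
Labor force participation rate = 2,116.91 / 3,805.80 = 55.62%.

Unemployment rate ≈ 6.00%; labor force participation rate ≈ 55.62%.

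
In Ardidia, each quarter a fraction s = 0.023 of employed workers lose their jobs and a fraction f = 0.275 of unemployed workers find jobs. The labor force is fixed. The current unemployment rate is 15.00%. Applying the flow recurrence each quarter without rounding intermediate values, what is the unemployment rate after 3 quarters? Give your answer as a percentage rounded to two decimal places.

Unemployment rate after three quarters ≈ 10.24%.

With a fixed labor force, u_{t+1} = u_t + s·(1−u_t) − f·u_t = u_t·(1−s−f) + s.
Here 1−s−f = 0.702 and s = 0.023.
u_1 = 0.150000 × 0.702 + 0.023 = 0.128300.
u_2 = 0.128300 × 0.702 + 0.023 = 0.113067.
u_3 = 0.113067 × 0.702 + 0.023 = 0.102373.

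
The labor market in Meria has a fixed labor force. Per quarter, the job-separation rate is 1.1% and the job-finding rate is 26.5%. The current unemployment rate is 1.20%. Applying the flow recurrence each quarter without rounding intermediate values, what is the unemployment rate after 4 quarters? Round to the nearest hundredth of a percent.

Unemployment rate after four quarters ≈ 3.22%.

With a fixed labor force, u_{t+1} = u_t + s·(1−u_t) − f·u_t = u_t·(1−s−f) + s.
Here 1−s−f = 0.724 and s = 0.011.
u_1 = 0.012000 × 0.724 + 0.011 = 0.019688.
u_2 = 0.019688 × 0.724 + 0.011 = 0.025254.
u_3 = 0.025254 × 0.724 + 0.011 = 0.029284.
u_4 = 0.029284 × 0.724 + 0.011 = 0.032202.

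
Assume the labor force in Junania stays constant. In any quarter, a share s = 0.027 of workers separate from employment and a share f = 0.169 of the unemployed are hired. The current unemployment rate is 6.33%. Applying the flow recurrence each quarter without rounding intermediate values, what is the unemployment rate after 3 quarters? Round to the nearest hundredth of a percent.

Unemployment rate after three quarters ≈ 9.91%.

With a fixed labor force, u_{t+1} = u_t + s·(1−u_t) − f·u_t = u_t·(1−s−f) + s.
Here 1−s−f = 0.804 and s = 0.027.
u_1 = 0.063300 × 0.804 + 0.027 = 0.077893.
u_2 = 0.077893 × 0.804 + 0.027 = 0.089626.
u_3 = 0.089626 × 0.804 + 0.027 = 0.099059.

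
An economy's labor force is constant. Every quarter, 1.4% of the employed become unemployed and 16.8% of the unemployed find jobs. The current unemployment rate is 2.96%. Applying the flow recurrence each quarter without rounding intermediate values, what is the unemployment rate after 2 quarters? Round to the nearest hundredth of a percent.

Unemployment rate after two quarters ≈ 4.53%.

With a fixed labor force, u_{t+1} = u_t + s·(1−u_t) − f·u_t = u_t·(1−s−f) + s.
Here 1−s−f = 0.818 and s = 0.014.
u_1 = 0.029600 × 0.818 + 0.014 = 0.038213.
u_2 = 0.038213 × 0.818 + 0.014 = 0.045258.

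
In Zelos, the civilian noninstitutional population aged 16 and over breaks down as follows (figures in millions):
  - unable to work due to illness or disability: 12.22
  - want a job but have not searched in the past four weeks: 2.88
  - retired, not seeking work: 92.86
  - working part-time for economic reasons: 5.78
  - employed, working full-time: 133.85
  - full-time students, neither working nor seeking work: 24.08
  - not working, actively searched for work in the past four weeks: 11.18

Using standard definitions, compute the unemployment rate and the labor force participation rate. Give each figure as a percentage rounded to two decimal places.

Employed = 5.78 + 133.85 = 139.63 million (anyone who worked, including part-time for economic reasons, counts as employed).
Unemployed = 11.18 million.
Labor force = 139.63 + 11.18 = 150.81 million.
Not in labor force = 12.22 + 2.88 + 92.86 + 24.08 = 132.04 million (those not working and not actively searching are outside the labor force — including those who want a job but have given up searching).
Civilian working-age population = 150.81 + 132.04 = 282.85 million.
Unemployment rate = 11.18 / 150.81 = 7.41%.
Labor force participation rate = 150.81 / 282.85 = 53.32%.

Unemployment rate ≈ 7.41%; labor force participation rate ≈ 53.32%.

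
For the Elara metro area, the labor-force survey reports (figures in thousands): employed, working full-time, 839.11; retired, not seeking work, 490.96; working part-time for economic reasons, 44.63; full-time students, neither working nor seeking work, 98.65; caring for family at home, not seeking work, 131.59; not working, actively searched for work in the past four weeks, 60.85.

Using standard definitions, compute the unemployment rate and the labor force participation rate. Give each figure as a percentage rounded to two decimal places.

Unemployment rate ≈ 6.44%; labor force participation rate ≈ 56.71%.

Employed = 839.11 + 44.63 = 883.74 thousand (anyone who worked, including part-time for economic reasons, counts as employed).
Unemployed = 60.85 thousand.
Labor force = 883.74 + 60.85 = 944.59 thousand.
Not in labor force = 490.96 + 98.65 + 131.59 = 721.20 thousand (those not working and not actively searching are outside the labor force).
Civilian working-age population = 944.59 + 721.20 = 1,665.79 thousand.
Unemployment rate = 60.85 / 944.59 = 6.44%.
Labor force participation rate = 944.59 / 1,665.79 = 56.71%.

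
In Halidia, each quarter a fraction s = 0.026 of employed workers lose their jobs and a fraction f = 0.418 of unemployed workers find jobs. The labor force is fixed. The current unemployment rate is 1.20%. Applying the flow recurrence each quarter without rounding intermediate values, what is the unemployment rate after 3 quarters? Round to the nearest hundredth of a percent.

With a fixed labor force, u_{t+1} = u_t + s·(1−u_t) − f·u_t = u_t·(1−s−f) + s.
Here 1−s−f = 0.556 and s = 0.026.
u_1 = 0.012000 × 0.556 + 0.026 = 0.032672.
u_2 = 0.032672 × 0.556 + 0.026 = 0.044166.
u_3 = 0.044166 × 0.556 + 0.026 = 0.050556.

Unemployment rate after three quarters ≈ 5.06%.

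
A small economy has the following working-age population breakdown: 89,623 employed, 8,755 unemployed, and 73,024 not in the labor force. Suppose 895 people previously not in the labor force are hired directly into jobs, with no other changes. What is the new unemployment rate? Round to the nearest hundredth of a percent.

New unemployment rate ≈ 8.82%.

Initially, labor force = 89,623 + 8,755 = 98,378, so u = 8,755/98,378 = 8.90%.
After the change, employed and labor force both rise by 895; unemployed unchanged → E = 90,518, U = 8,755, labor force = 99,273.
New unemployment rate = 8,755 / 99,273 = 8.82%.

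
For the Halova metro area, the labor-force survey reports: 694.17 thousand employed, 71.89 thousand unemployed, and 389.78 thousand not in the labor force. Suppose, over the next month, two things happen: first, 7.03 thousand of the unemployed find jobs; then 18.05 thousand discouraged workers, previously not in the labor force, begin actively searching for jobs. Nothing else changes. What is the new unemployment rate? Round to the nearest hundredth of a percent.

New unemployment rate ≈ 10.57%.

Initially, labor force = 694.17 + 71.89 = 766.06 thousand, so u = 71.89/766.06 = 9.38%.
After the first change, unemployed falls and employed rises by 7.03; labor force unchanged → E = 701.20, U = 64.86, labor force = 766.06 thousand.
After the second change, unemployed and labor force both rise by 18.05 → E = 701.20, U = 82.91, labor force = 784.11 thousand.
New unemployment rate = 82.91 / 784.11 = 10.57%.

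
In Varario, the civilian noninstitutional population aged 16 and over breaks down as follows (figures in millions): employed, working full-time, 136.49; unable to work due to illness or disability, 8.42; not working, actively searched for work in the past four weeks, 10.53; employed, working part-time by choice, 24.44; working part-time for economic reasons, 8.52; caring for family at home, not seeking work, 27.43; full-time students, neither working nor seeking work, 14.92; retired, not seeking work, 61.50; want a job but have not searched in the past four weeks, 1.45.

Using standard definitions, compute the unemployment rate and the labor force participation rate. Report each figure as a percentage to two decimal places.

Unemployment rate ≈ 5.85%; labor force participation rate ≈ 61.28%.

Employed = 136.49 + 24.44 + 8.52 = 169.45 million (anyone who worked, including part-time for economic reasons, counts as employed).
Unemployed = 10.53 million.
Labor force = 169.45 + 10.53 = 179.98 million.
Not in labor force = 8.42 + 27.43 + 14.92 + 61.50 + 1.45 = 113.72 million (those not working and not actively searching are outside the labor force — including those who want a job but have given up searching).
Civilian working-age population = 179.98 + 113.72 = 293.70 million.
Unemployment rate = 10.53 / 179.98 = 5.85%.
Labor force participation rate = 179.98 / 293.70 = 61.28%.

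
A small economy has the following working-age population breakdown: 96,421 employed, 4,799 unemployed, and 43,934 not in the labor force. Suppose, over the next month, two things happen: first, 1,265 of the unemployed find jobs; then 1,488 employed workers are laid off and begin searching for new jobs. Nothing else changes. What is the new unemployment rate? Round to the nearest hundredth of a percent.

Initially, labor force = 96,421 + 4,799 = 101,220, so u = 4,799/101,220 = 4.74%.
After the first change, unemployed falls and employed rises by 1,265; labor force unchanged → E = 97,686, U = 3,534, labor force = 101,220.
After the second change, employed falls and unemployed rises by 1,488; labor force unchanged → E = 96,198, U = 5,022, labor force = 101,220.
New unemployment rate = 5,022 / 101,220 = 4.96%.

New unemployment rate ≈ 4.96%.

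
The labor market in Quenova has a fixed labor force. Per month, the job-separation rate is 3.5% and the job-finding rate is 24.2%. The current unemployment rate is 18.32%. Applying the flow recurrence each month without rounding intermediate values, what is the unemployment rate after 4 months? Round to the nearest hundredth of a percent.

Unemployment rate after four months ≈ 14.19%.

With a fixed labor force, u_{t+1} = u_t + s·(1−u_t) − f·u_t = u_t·(1−s−f) + s.
Here 1−s−f = 0.723 and s = 0.035.
u_1 = 0.183200 × 0.723 + 0.035 = 0.167454.
u_2 = 0.167454 × 0.723 + 0.035 = 0.156069.
u_3 = 0.156069 × 0.723 + 0.035 = 0.147838.
u_4 = 0.147838 × 0.723 + 0.035 = 0.141887.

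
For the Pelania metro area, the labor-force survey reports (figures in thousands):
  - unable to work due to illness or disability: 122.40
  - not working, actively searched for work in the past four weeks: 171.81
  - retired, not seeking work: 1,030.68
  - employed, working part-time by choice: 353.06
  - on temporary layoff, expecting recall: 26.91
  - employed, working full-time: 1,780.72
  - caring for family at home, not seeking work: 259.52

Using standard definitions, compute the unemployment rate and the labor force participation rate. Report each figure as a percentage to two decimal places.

Unemployment rate ≈ 8.52%; labor force participation rate ≈ 62.28%.

Employed = 353.06 + 1,780.72 = 2,133.78 thousand.
Unemployed = 171.81 + 26.91 = 198.72 thousand (jobless and actively searching, or on temporary layoff).
Labor force = 2,133.78 + 198.72 = 2,332.50 thousand.
Not in labor force = 122.40 + 1,030.68 + 259.52 = 1,412.60 thousand (those not working and not actively searching are outside the labor force).
Civilian working-age population = 2,332.50 + 1,412.60 = 3,745.10 thousand.
Unemployment rate = 198.72 / 2,332.50 = 8.52%.
Labor force participation rate = 2,332.50 / 3,745.10 = 62.28%.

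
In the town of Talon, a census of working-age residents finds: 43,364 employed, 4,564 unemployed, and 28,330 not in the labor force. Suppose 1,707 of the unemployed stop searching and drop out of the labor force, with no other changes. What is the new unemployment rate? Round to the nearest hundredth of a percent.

Initially, labor force = 43,364 + 4,564 = 47,928, so u = 4,564/47,928 = 9.52%.
After the change, unemployed and labor force both fall by 1,707 → E = 43,364, U = 2,857, labor force = 46,221.
New unemployment rate = 2,857 / 46,221 = 6.18%.

New unemployment rate ≈ 6.18%.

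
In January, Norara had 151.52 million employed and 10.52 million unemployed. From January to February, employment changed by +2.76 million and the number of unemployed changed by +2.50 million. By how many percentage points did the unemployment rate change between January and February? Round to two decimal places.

January: labor force = 151.52 + 10.52 = 162.04; u = 10.52/162.04 = 6.49%.
February: labor force = 154.28 + 13.02 = 167.30; u = 13.02/167.30 = 7.78%.
Change = 7.78% − 6.49% = +1.29 pp.

The unemployment rate changed by +1.29 percentage points.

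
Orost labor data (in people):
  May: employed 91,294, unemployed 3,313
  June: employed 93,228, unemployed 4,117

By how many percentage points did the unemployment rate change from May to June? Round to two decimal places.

The unemployment rate changed by +0.73 percentage points.

May: labor force = 91,294 + 3,313 = 94,607; u = 3,313/94,607 = 3.50%.
June: labor force = 93,228 + 4,117 = 97,345; u = 4,117/97,345 = 4.23%.
Change = 4.23% − 3.50% = +0.73 pp.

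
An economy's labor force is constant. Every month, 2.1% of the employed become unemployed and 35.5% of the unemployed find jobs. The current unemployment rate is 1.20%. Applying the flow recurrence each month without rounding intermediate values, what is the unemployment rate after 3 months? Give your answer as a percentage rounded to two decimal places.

With a fixed labor force, u_{t+1} = u_t + s·(1−u_t) − f·u_t = u_t·(1−s−f) + s.
Here 1−s−f = 0.624 and s = 0.021.
u_1 = 0.012000 × 0.624 + 0.021 = 0.028488.
u_2 = 0.028488 × 0.624 + 0.021 = 0.038777.
u_3 = 0.038777 × 0.624 + 0.021 = 0.045197.

Unemployment rate after three months ≈ 4.52%.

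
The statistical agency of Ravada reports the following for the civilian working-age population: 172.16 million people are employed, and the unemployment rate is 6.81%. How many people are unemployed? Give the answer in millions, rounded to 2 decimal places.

Let U be the number unemployed. The labor force is E + U, and U/(E+U) = 0.0681.
So U = 0.0681 × 172.16 / (1 − 0.0681) = 11.7241 / 0.9319 ≈ 12.58 million.

About 12.58 million are unemployed.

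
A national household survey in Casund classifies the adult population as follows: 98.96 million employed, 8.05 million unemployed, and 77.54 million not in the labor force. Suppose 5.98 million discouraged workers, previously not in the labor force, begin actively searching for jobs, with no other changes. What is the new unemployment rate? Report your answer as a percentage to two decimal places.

Initially, labor force = 98.96 + 8.05 = 107.01 million, so u = 8.05/107.01 = 7.52%.
After the change, unemployed and labor force both rise by 5.98 → E = 98.96, U = 14.03, labor force = 112.99 million.
New unemployment rate = 14.03 / 112.99 = 12.42%.

New unemployment rate ≈ 12.42%.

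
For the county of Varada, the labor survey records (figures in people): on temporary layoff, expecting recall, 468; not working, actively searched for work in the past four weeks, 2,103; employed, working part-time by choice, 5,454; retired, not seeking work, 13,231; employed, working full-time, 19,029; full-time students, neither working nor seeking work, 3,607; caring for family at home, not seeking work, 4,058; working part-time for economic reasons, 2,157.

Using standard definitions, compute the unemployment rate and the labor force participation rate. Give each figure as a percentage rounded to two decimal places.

Employed = 5,454 + 19,029 + 2,157 = 26,640 (anyone who worked, including part-time for economic reasons, counts as employed).
Unemployed = 468 + 2,103 = 2,571 (jobless and actively searching, or on temporary layoff).
Labor force = 26,640 + 2,571 = 29,211.
Not in labor force = 13,231 + 3,607 + 4,058 = 20,896 (those not working and not actively searching are outside the labor force).
Civilian working-age population = 29,211 + 20,896 = 50,107.
Unemployment rate = 2,571 / 29,211 = 8.80%.
Labor force participation rate = 29,211 / 50,107 = 58.30%.

Unemployment rate ≈ 8.80%; labor force participation rate ≈ 58.30%.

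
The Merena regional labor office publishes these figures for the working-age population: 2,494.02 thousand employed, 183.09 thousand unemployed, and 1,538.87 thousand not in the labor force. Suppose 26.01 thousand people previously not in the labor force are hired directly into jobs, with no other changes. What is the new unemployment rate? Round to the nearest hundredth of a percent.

New unemployment rate ≈ 6.77%.

Initially, labor force = 2,494.02 + 183.09 = 2,677.11 thousand, so u = 183.09/2,677.11 = 6.84%.
After the change, employed and labor force both rise by 26.01; unemployed unchanged → E = 2,520.03, U = 183.09, labor force = 2,703.12 thousand.
New unemployment rate = 183.09 / 2,703.12 = 6.77%.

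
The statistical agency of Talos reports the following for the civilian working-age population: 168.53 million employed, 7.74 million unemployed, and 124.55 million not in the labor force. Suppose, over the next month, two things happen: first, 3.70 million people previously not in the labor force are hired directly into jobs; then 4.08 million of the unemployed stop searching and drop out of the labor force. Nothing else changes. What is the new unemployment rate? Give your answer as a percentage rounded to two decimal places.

Initially, labor force = 168.53 + 7.74 = 176.27 million, so u = 7.74/176.27 = 4.39%.
After the first change, employed and labor force both rise by 3.70; unemployed unchanged → E = 172.23, U = 7.74, labor force = 179.97 million.
After the second change, unemployed and labor force both fall by 4.08 → E = 172.23, U = 3.66, labor force = 175.89 million.
New unemployment rate = 3.66 / 175.89 = 2.08%.

New unemployment rate ≈ 2.08%.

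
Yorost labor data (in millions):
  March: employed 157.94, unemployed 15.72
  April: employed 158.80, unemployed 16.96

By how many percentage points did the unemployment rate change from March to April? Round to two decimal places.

March: labor force = 157.94 + 15.72 = 173.66; u = 15.72/173.66 = 9.05%.
April: labor force = 158.80 + 16.96 = 175.76; u = 16.96/175.76 = 9.65%.
Change = 9.65% − 9.05% = +0.60 pp.

The unemployment rate changed by +0.60 percentage points.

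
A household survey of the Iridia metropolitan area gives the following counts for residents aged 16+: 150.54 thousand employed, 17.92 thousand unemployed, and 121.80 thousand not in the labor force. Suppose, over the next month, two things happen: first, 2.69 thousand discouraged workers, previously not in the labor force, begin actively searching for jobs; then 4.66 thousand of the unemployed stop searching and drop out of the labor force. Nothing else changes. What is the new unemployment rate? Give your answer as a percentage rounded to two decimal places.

New unemployment rate ≈ 9.58%.

Initially, labor force = 150.54 + 17.92 = 168.46 thousand, so u = 17.92/168.46 = 10.64%.
After the first change, unemployed and labor force both rise by 2.69 → E = 150.54, U = 20.61, labor force = 171.15 thousand.
After the second change, unemployed and labor force both fall by 4.66 → E = 150.54, U = 15.95, labor force = 166.49 thousand.
New unemployment rate = 15.95 / 166.49 = 9.58%.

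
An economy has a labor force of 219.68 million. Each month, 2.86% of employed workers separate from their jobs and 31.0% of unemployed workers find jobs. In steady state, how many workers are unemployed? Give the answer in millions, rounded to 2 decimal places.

Steady-state unemployment rate u* = s/(s+f) = 2.86/(2.86+31.0) = 0.084465.
Unemployed = u* × labor force = 0.084465 × 219.68 ≈ 18.56 million.

About 18.56 million are unemployed in steady state.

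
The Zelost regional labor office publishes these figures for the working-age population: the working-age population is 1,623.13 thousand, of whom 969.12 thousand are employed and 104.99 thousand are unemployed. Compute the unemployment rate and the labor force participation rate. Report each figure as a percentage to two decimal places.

Labor force = employed + unemployed = 969.12 + 104.99 = 1,074.11 thousand.
Unemployment rate = 104.99 / 1,074.11 = 9.77%.
Labor force participation rate = 1,074.11 / 1,623.13 = 66.18%.

Unemployment rate ≈ 9.77%; labor force participation rate ≈ 66.18%.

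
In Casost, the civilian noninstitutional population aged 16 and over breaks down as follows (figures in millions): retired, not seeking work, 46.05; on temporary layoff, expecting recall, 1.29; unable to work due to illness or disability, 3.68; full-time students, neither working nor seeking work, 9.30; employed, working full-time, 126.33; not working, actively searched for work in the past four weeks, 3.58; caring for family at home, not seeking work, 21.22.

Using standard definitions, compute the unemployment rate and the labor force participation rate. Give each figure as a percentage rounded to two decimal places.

Employed = 126.33 million.
Unemployed = 1.29 + 3.58 = 4.87 million (jobless and actively searching, or on temporary layoff).
Labor force = 126.33 + 4.87 = 131.20 million.
Not in labor force = 46.05 + 3.68 + 9.30 + 21.22 = 80.25 million (those not working and not actively searching are outside the labor force).
Civilian working-age population = 131.20 + 80.25 = 211.45 million.
Unemployment rate = 4.87 / 131.20 = 3.71%.
Labor force participation rate = 131.20 / 211.45 = 62.05%.

Unemployment rate ≈ 3.71%; labor force participation rate ≈ 62.05%.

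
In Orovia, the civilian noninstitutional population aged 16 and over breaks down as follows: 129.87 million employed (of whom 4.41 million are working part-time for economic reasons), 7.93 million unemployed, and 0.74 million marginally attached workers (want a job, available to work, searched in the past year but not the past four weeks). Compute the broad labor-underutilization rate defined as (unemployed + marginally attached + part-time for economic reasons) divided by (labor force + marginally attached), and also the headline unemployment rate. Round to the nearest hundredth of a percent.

Labor force = 129.87 + 7.93 = 137.80 million.
Numerator = 7.93 + 0.74 + 4.41 = 13.08 million.
Denominator = 137.80 + 0.74 = 138.54 million.
Broad rate = 13.08 / 138.54 = 9.44%.
Headline unemployment rate = 7.93 / 137.80 = 5.75%.

Broad underutilization rate ≈ 9.44%; headline unemployment rate ≈ 5.75%.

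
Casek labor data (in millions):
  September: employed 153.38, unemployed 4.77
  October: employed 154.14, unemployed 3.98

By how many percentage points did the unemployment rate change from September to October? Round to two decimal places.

September: labor force = 153.38 + 4.77 = 158.15; u = 4.77/158.15 = 3.02%.
October: labor force = 154.14 + 3.98 = 158.12; u = 3.98/158.12 = 2.52%.
Change = 2.52% − 3.02% = −0.50 pp.

The unemployment rate changed by −0.50 percentage points.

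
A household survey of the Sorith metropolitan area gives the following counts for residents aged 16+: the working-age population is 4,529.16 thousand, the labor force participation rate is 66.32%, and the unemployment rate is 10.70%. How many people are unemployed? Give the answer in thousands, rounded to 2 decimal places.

Labor force = 0.6632 × 4,529.16 = 3,003.74 thousand.
Unemployed = 0.1070 × 3,003.74 ≈ 321.40 thousand.

About 321.40 thousand are unemployed.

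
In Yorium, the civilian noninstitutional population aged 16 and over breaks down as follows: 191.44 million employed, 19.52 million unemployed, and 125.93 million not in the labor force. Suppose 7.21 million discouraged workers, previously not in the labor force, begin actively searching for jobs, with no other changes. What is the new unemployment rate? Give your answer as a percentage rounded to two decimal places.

New unemployment rate ≈ 12.25%.

Initially, labor force = 191.44 + 19.52 = 210.96 million, so u = 19.52/210.96 = 9.25%.
After the change, unemployed and labor force both rise by 7.21 → E = 191.44, U = 26.73, labor force = 218.17 million.
New unemployment rate = 26.73 / 218.17 = 12.25%.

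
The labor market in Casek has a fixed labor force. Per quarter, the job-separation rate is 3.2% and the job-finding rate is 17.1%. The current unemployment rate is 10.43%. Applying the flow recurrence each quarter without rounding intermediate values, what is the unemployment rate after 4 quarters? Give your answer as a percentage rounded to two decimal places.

With a fixed labor force, u_{t+1} = u_t + s·(1−u_t) − f·u_t = u_t·(1−s−f) + s.
Here 1−s−f = 0.797 and s = 0.032.
u_1 = 0.104300 × 0.797 + 0.032 = 0.115127.
u_2 = 0.115127 × 0.797 + 0.032 = 0.123756.
u_3 = 0.123756 × 0.797 + 0.032 = 0.130634.
u_4 = 0.130634 × 0.797 + 0.032 = 0.136115.

Unemployment rate after four quarters ≈ 13.61%.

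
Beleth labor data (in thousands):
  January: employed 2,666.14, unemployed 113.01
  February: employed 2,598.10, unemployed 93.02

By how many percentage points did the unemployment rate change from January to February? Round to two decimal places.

January: labor force = 2,666.14 + 113.01 = 2,779.15; u = 113.01/2,779.15 = 4.07%.
February: labor force = 2,598.10 + 93.02 = 2,691.12; u = 93.02/2,691.12 = 3.46%.
Change = 3.46% − 4.07% = −0.61 pp.

The unemployment rate changed by −0.61 percentage points.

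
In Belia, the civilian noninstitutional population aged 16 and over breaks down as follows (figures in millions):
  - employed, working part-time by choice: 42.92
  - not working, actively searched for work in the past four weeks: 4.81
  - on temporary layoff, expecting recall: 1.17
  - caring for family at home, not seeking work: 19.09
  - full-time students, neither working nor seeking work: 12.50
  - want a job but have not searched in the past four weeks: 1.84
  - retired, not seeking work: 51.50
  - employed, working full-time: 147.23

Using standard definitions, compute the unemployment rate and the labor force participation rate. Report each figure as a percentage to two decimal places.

Unemployment rate ≈ 3.05%; labor force participation rate ≈ 69.78%.

Employed = 42.92 + 147.23 = 190.15 million.
Unemployed = 4.81 + 1.17 = 5.98 million (jobless and actively searching, or on temporary layoff).
Labor force = 190.15 + 5.98 = 196.13 million.
Not in labor force = 19.09 + 12.50 + 1.84 + 51.50 = 84.93 million (those not working and not actively searching are outside the labor force — including those who want a job but have given up searching).
Civilian working-age population = 196.13 + 84.93 = 281.06 million.
Unemployment rate = 5.98 / 196.13 = 3.05%.
Labor force participation rate = 196.13 / 281.06 = 69.78%.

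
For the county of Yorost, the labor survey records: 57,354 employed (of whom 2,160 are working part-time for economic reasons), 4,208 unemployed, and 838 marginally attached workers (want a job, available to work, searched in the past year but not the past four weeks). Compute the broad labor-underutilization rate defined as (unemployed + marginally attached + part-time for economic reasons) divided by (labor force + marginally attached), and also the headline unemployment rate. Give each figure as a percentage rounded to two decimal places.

Broad underutilization rate ≈ 11.55%; headline unemployment rate ≈ 6.84%.

Labor force = 57,354 + 4,208 = 61,562.
Numerator = 4,208 + 838 + 2,160 = 7,206.
Denominator = 61,562 + 838 = 62,400.
Broad rate = 7,206 / 62,400 = 11.55%.
Headline unemployment rate = 4,208 / 61,562 = 6.84%.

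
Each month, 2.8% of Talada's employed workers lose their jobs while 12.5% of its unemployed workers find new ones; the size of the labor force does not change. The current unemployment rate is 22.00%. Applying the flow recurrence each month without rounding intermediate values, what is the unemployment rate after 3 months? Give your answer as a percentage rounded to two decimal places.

With a fixed labor force, u_{t+1} = u_t + s·(1−u_t) − f·u_t = u_t·(1−s−f) + s.
Here 1−s−f = 0.847 and s = 0.028.
u_1 = 0.220000 × 0.847 + 0.028 = 0.214340.
u_2 = 0.214340 × 0.847 + 0.028 = 0.209546.
u_3 = 0.209546 × 0.847 + 0.028 = 0.205485.

Unemployment rate after three months ≈ 20.55%.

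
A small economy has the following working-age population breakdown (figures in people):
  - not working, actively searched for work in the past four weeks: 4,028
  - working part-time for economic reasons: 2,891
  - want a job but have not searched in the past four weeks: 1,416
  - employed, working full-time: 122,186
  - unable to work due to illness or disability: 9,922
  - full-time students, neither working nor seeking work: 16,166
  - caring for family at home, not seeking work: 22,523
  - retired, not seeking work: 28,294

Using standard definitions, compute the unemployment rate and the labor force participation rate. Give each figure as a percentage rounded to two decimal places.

Unemployment rate ≈ 3.12%; labor force participation rate ≈ 62.24%.

Employed = 2,891 + 122,186 = 125,077 (anyone who worked, including part-time for economic reasons, counts as employed).
Unemployed = 4,028.
Labor force = 125,077 + 4,028 = 129,105.
Not in labor force = 1,416 + 9,922 + 16,166 + 22,523 + 28,294 = 78,321 (those not working and not actively searching are outside the labor force — including those who want a job but have given up searching).
Civilian working-age population = 129,105 + 78,321 = 207,426.
Unemployment rate = 4,028 / 129,105 = 3.12%.
Labor force participation rate = 129,105 / 207,426 = 62.24%.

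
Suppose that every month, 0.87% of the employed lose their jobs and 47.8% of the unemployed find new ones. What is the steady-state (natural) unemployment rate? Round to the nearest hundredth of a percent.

At steady state the flows balance: s·E = f·U, so U/(E+U) = s/(s+f).
u* = 0.87 / (0.87 + 47.8) = 0.87 / 48.67 = 1.79%.

Steady-state unemployment rate ≈ 1.79%.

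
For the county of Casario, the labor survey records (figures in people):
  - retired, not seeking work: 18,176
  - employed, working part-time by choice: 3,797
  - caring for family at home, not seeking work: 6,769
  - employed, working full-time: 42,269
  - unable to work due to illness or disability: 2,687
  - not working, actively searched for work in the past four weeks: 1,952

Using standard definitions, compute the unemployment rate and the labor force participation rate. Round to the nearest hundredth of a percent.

Employed = 3,797 + 42,269 = 46,066.
Unemployed = 1,952.
Labor force = 46,066 + 1,952 = 48,018.
Not in labor force = 18,176 + 6,769 + 2,687 = 27,632 (those not working and not actively searching are outside the labor force).
Civilian working-age population = 48,018 + 27,632 = 75,650.
Unemployment rate = 1,952 / 48,018 = 4.07%.
Labor force participation rate = 48,018 / 75,650 = 63.47%.

Unemployment rate ≈ 4.07%; labor force participation rate ≈ 63.47%.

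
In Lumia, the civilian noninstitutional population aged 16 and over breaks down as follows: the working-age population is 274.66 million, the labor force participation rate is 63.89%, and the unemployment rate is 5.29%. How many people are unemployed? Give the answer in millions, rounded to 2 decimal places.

About 9.28 million are unemployed.

Labor force = 0.6389 × 274.66 = 175.48 million.
Unemployed = 0.0529 × 175.48 ≈ 9.28 million.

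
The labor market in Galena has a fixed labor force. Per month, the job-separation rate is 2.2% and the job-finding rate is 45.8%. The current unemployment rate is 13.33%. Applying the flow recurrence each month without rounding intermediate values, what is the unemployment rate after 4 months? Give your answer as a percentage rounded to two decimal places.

With a fixed labor force, u_{t+1} = u_t + s·(1−u_t) − f·u_t = u_t·(1−s−f) + s.
Here 1−s−f = 0.520 and s = 0.022.
u_1 = 0.133300 × 0.520 + 0.022 = 0.091316.
u_2 = 0.091316 × 0.520 + 0.022 = 0.069484.
u_3 = 0.069484 × 0.520 + 0.022 = 0.058132.
u_4 = 0.058132 × 0.520 + 0.022 = 0.052229.

Unemployment rate after four months ≈ 5.22%.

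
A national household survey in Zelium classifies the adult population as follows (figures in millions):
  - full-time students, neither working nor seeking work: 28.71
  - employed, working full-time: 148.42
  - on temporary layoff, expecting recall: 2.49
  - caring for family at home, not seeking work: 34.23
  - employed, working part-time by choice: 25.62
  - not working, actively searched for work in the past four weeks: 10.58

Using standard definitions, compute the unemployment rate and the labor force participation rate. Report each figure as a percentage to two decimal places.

Unemployment rate ≈ 6.99%; labor force participation rate ≈ 74.83%.

Employed = 148.42 + 25.62 = 174.04 million.
Unemployed = 2.49 + 10.58 = 13.07 million (jobless and actively searching, or on temporary layoff).
Labor force = 174.04 + 13.07 = 187.11 million.
Not in labor force = 28.71 + 34.23 = 62.94 million (those not working and not actively searching are outside the labor force).
Civilian working-age population = 187.11 + 62.94 = 250.05 million.
Unemployment rate = 13.07 / 187.11 = 6.99%.
Labor force participation rate = 187.11 / 250.05 = 74.83%.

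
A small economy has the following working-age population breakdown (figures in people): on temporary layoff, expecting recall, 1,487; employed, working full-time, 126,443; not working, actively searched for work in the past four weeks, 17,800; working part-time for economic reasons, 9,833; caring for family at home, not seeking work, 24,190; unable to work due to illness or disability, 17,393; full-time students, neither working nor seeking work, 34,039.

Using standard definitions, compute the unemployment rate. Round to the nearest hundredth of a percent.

Unemployment rate ≈ 12.40%.

Employed = 126,443 + 9,833 = 136,276 (anyone who worked, including part-time for economic reasons, counts as employed).
Unemployed = 1,487 + 17,800 = 19,287 (jobless and actively searching, or on temporary layoff).
Labor force = 136,276 + 19,287 = 155,563.
Unemployment rate = 19,287 / 155,563 = 12.40%.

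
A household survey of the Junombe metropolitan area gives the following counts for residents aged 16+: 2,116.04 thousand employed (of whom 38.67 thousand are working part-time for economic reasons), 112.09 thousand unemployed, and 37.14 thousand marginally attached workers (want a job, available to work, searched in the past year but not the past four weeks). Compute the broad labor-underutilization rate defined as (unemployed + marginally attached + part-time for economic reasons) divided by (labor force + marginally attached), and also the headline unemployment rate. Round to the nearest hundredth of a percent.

Broad underutilization rate ≈ 8.29%; headline unemployment rate ≈ 5.03%.

Labor force = 2,116.04 + 112.09 = 2,228.13 thousand.
Numerator = 112.09 + 37.14 + 38.67 = 187.90 thousand.
Denominator = 2,228.13 + 37.14 = 2,265.27 thousand.
Broad rate = 187.90 / 2,265.27 = 8.29%.
Headline unemployment rate = 112.09 / 2,228.13 = 5.03%.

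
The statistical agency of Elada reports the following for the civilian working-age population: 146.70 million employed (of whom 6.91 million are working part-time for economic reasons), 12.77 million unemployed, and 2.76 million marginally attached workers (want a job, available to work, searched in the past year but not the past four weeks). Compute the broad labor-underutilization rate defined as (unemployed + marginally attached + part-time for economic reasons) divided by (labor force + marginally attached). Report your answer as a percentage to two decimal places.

Labor force = 146.70 + 12.77 = 159.47 million.
Numerator = 12.77 + 2.76 + 6.91 = 22.44 million.
Denominator = 159.47 + 2.76 = 162.23 million.
Broad rate = 22.44 / 162.23 = 13.83%.

Broad underutilization rate ≈ 13.83%.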